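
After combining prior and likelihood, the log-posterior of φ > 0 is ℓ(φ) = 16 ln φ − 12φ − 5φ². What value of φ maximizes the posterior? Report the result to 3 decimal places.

ℓ'(φ) = 16/φ − 12 − 10φ. Setting this to zero and multiplying by φ: 10φ² + 12φ − 16 = 0.
φ = (−12 + √(12² + 4·10·16)) / (2·10) = (−12 + √784) / 20 = (−12 + 28)/20 = 4/5.
ℓ''(φ) = −16/φ² − 10 < 0, confirming a maximum.

φ̂_MAP = 0.800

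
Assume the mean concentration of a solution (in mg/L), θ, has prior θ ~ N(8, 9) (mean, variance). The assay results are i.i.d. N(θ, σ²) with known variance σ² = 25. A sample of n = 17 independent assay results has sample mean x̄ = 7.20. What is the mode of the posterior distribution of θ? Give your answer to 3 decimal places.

θ̂_MAP = 7.312

n = 17, x̄ = 7.20.
For a Normal prior and Normal likelihood with known variance, the posterior is Normal; its mode equals its mean, the precision-weighted average.
Prior precision 1/σ₀² = 1/9; data precision n/σ² = 17/25 = 0.68.
θ̂ = ((1/9)·8 + 0.68·7.2) / (1/9 + 0.68) = (6508/1125)/(178/225) = 3254/445 ≈ 7.312.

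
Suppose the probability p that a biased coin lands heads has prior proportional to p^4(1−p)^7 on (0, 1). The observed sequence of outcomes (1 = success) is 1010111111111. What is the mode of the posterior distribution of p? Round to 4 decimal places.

The prior density ∝ p^4(1−p)^7 is the kernel of Beta(5, 8).
Data: 11 successes in 13 trials (from the sequence). The binomial likelihood contributes p^11(1−p)^2, so the posterior is Beta(5+11, 8+2) = Beta(16, 10).
For Beta(a, b) with a, b > 1 the mode is (a−1)/(a+b−2) = 15/24 ≈ 0.6250.

p̂_MAP = 0.6250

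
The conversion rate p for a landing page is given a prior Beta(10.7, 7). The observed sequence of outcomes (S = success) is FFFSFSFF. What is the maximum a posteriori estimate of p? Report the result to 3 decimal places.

Prior: Beta(10.7, 7).
Data: 2 successes in 8 trials (from the sequence). The binomial likelihood contributes p^2(1−p)^6, so the posterior is Beta(10.7+2, 7+6) = Beta(12.7, 13).
For Beta(a, b) with a, b > 1 the mode is (a−1)/(a+b−2) = 11.7/23.7 ≈ 0.494.

p̂_MAP = 0.494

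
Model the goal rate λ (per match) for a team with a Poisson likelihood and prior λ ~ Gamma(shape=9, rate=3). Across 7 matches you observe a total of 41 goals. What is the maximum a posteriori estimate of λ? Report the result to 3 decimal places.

λ̂_MAP = 4.900

Σxᵢ = 41, n = 7.
Posterior ∝ λ^8e^(−3λ) · λ^41e^(−7λ) = λ^49e^(−10λ), i.e. Gamma(shape=50, rate=10).
The mode of a Gamma(a, b) with a ≥ 1 (shape–rate) is (a−1)/b = 49/10 ≈ 4.900.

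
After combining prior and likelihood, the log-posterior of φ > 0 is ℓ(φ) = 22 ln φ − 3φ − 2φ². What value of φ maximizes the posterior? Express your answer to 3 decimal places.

ℓ'(φ) = 22/φ − 3 − 4φ. Setting this to zero and multiplying by φ: 4φ² + 3φ − 22 = 0.
φ = (−3 + √(3² + 4·4·22)) / (2·4) = (−3 + √361) / 8 = (−3 + 19)/8 = 2.
ℓ''(φ) = −22/φ² − 4 < 0, confirming a maximum.

φ̂_MAP = 2.000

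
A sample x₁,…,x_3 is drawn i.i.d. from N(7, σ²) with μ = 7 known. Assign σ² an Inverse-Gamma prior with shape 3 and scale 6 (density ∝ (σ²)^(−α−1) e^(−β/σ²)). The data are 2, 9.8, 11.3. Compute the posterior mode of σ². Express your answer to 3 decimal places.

Sum of squared deviations about the known mean: SS = (2−7)² + (9.8−7)² + (11.3−7)² = 51.33.
The Normal likelihood contributes (σ²)^(−n/2) exp(−SS/(2σ²)), so the posterior is Inverse-Gamma(α + n/2, β + SS/2) = Inverse-Gamma(4.5, 31.665).
The mode of Inverse-Gamma(a, b) is b/(a+1) = 31.665/5.5 ≈ 5.757.

σ̂²_MAP = 5.757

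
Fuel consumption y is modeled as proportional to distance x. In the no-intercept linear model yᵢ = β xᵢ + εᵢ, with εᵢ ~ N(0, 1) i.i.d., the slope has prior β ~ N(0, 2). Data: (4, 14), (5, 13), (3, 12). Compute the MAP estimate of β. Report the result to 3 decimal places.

β̂_MAP = 3.109

log p(β | y) = −Σ(yᵢ − βxᵢ)²/(2·1) − β²/(2·2) + const.
Setting the derivative to zero: Σxᵢ(yᵢ − βxᵢ)/1 − β/2 = 0, so β = Σxᵢyᵢ / (Σxᵢ² + σ²/τ²).
Σxᵢyᵢ = 4·14 + 5·13 + 3·12 = 157; Σxᵢ² = 50; σ²/τ² = 0.5.
β̂_MAP = 157 / (50 + 0.5) = 157/50.5 ≈ 3.109.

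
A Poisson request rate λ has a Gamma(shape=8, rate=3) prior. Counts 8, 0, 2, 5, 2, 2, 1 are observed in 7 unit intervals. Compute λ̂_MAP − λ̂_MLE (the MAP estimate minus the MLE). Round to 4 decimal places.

MAP − MLE = -0.1571

Σxᵢ = 20. Posterior is Gamma(28, 10); MAP = (28−1)/10 = 27/10 ≈ 2.70000.
MLE = x̄ = 20/7 ≈ 2.85714.
Difference = 27/10 − 20/7 = -11/70 ≈ -0.1571.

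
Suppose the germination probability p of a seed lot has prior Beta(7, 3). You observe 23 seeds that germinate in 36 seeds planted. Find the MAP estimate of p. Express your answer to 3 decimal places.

p̂_MAP = 0.659

Prior: Beta(7, 3).
Data: 23 successes in 36 trials. The binomial likelihood contributes p^23(1−p)^13, so the posterior is Beta(7+23, 3+13) = Beta(30, 16).
For Beta(a, b) with a, b > 1 the mode is (a−1)/(a+b−2) = 29/44 ≈ 0.659.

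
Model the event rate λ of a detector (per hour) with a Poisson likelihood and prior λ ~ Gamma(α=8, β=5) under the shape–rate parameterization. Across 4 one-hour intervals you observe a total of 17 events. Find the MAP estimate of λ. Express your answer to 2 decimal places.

λ̂_MAP = 2.67

Σxᵢ = 17, n = 4.
Posterior ∝ λ^7e^(−5λ) · λ^17e^(−4λ) = λ^24e^(−9λ), i.e. Gamma(shape=25, rate=9).
The mode of a Gamma(a, b) with a ≥ 1 (shape–rate) is (a−1)/b = 24/9 ≈ 2.67.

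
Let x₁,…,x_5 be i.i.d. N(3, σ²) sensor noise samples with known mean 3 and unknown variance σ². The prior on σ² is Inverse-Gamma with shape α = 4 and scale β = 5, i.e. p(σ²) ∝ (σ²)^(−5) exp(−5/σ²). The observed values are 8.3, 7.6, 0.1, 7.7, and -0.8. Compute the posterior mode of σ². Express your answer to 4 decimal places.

Sum of squared deviations about the known mean: SS = (8.3−3)² + (7.6−3)² + (0.1−3)² + (7.7−3)² + (-0.8−3)² = 94.19.
The Normal likelihood contributes (σ²)^(−n/2) exp(−SS/(2σ²)), so the posterior is Inverse-Gamma(α + n/2, β + SS/2) = Inverse-Gamma(6.5, 52.095).
The mode of Inverse-Gamma(a, b) is b/(a+1) = 52.095/7.5 ≈ 6.9460.

σ̂²_MAP = 6.9460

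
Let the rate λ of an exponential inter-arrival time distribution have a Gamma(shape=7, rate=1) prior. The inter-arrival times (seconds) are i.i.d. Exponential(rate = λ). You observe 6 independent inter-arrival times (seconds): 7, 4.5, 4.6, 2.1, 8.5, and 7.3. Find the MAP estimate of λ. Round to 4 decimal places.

λ̂_MAP = 0.3429

The Exponential(rate=λ) likelihood is ∝ λ^n e^(−λΣtᵢ). Here n = 6 and Σtᵢ = 7 + 4.5 + 4.6 + 2.1 + 8.5 + 7.3 = 34.
Posterior ∝ λ^6e^(−1λ) · λ^6e^(−34λ) = λ^12e^(−35λ), i.e. Gamma(13, 35).
Mode = (a−1)/b = 12/35 ≈ 0.3429.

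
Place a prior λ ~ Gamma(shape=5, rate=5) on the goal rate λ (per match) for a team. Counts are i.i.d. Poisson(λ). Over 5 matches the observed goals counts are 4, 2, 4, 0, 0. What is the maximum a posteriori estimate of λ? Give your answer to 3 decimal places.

Σxᵢ = 4+2+4+0+0 = 10, with n = 5.
Posterior ∝ λ^4e^(−5λ) · λ^10e^(−5λ) = λ^14e^(−10λ), i.e. Gamma(shape=15, rate=10).
The mode of a Gamma(a, b) with a ≥ 1 (shape–rate) is (a−1)/b = 14/10 ≈ 1.400.

λ̂_MAP = 1.400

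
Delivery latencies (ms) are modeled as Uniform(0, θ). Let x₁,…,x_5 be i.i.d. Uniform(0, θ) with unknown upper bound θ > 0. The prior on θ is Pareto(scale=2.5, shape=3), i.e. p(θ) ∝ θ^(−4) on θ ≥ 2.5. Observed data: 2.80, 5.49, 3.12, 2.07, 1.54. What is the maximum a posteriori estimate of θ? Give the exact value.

θ̂_MAP = 5.49

The Uniform(0, θ) likelihood is θ^(−n) for θ ≥ max(xᵢ), zero otherwise. Here max(xᵢ) = 5.49.
Posterior ∝ θ^(−4) · θ^(−5) = θ^(−9) on θ ≥ max(2.5, 5.49) = 5.49.
This density is strictly decreasing in θ, so the posterior mode lies at the lower boundary of the support.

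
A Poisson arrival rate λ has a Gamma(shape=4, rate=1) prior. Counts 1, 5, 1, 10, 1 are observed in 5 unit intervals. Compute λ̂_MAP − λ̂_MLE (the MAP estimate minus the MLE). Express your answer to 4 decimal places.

Σxᵢ = 18. Posterior is Gamma(22, 6); MAP = (22−1)/6 = 21/6 ≈ 3.50000.
MLE = x̄ = 18/5 ≈ 3.60000.
Difference = 21/6 − 18/5 = -1/10 ≈ -0.1000.

MAP − MLE = -0.1000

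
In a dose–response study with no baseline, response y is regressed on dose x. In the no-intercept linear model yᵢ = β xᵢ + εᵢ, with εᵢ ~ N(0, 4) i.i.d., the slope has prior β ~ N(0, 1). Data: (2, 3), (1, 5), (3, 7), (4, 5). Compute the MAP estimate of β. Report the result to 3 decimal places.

log p(β | y) = −Σ(yᵢ − βxᵢ)²/(2·4) − β²/(2·1) + const.
Setting the derivative to zero: Σxᵢ(yᵢ − βxᵢ)/4 − β/1 = 0, so β = Σxᵢyᵢ / (Σxᵢ² + σ²/τ²).
Σxᵢyᵢ = 2·3 + 1·5 + 3·7 + 4·5 = 52; Σxᵢ² = 30; σ²/τ² = 4.
β̂_MAP = 52 / (30 + 4) = 52/34 ≈ 1.529.

β̂_MAP = 1.529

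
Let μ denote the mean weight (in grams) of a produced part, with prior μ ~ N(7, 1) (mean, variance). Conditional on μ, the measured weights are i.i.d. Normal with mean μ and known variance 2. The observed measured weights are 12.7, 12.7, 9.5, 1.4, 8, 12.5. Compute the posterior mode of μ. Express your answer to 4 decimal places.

μ̂_MAP = 8.8500

n = 6; x̄ = (12.7 + 12.7 + 9.5 + 1.4 + 8 + 12.5)/6 = 56.8/6 = 142/15 ≈ 9.4667.
For a Normal prior and Normal likelihood with known variance, the posterior is Normal; its mode equals its mean, the precision-weighted average.
Prior precision 1/σ₀² = 1/1 = 1; data precision n/σ² = 6/2 = 3.
μ̂ = (1·7 + 3·(142/15)) / (1 + 3) = 35.4/4 = 8.8500.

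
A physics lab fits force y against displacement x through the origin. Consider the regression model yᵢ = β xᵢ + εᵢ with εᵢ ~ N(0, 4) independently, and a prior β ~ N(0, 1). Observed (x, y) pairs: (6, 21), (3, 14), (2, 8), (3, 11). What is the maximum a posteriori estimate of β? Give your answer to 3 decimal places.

log p(β | y) = −Σ(yᵢ − βxᵢ)²/(2·4) − β²/(2·1) + const.
Setting the derivative to zero: Σxᵢ(yᵢ − βxᵢ)/4 − β/1 = 0, so β = Σxᵢyᵢ / (Σxᵢ² + σ²/τ²).
Σxᵢyᵢ = 6·21 + 3·14 + 2·8 + 3·11 = 217; Σxᵢ² = 58; σ²/τ² = 4.
β̂_MAP = 217 / (58 + 4) = 217/62 ≈ 3.500.

β̂_MAP = 3.500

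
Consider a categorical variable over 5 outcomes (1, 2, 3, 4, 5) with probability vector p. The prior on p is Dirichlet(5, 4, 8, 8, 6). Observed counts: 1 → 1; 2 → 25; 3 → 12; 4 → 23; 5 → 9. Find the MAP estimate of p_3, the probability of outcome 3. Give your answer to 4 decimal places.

MAP estimate: 0.1979

The posterior is Dirichlet(αᵢ + nᵢ) = Dirichlet(6, 29, 20, 31, 15).
For a Dirichlet(a₁,…,a_K) with all aᵢ > 1, the mode has j-th component (aⱼ − 1)/(Σaᵢ − K).
Here Σaᵢ = 101 and K = 5, so p_3 = (20 − 1)/(101 − 5) = 19/96 ≈ 0.1979.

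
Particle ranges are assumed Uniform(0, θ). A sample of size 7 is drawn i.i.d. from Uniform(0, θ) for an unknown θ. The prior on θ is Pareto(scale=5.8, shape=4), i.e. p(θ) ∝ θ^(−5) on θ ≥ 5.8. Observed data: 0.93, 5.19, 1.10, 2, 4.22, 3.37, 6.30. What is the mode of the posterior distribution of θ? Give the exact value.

The Uniform(0, θ) likelihood is θ^(−n) for θ ≥ max(xᵢ), zero otherwise. Here max(xᵢ) = 6.30.
Posterior ∝ θ^(−5) · θ^(−7) = θ^(−12) on θ ≥ max(5.8, 6.30) = 6.30.
This density is strictly decreasing in θ, so the posterior mode lies at the lower boundary of the support.

θ̂_MAP = 6.30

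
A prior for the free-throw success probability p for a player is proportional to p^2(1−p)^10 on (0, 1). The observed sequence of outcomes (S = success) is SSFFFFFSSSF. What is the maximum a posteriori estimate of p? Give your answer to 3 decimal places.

p̂_MAP = 0.304

The prior density ∝ p^2(1−p)^10 is the kernel of Beta(3, 11).
Data: 5 successes in 11 trials (from the sequence). The binomial likelihood contributes p^5(1−p)^6, so the posterior is Beta(3+5, 11+6) = Beta(8, 17).
For Beta(a, b) with a, b > 1 the mode is (a−1)/(a+b−2) = 7/23 ≈ 0.304.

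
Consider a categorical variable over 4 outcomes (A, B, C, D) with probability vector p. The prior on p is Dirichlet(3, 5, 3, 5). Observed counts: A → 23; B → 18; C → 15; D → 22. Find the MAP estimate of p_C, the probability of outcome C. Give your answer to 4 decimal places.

MAP estimate of p_C = 0.1889

The posterior is Dirichlet(αᵢ + nᵢ) = Dirichlet(26, 23, 18, 27).
For a Dirichlet(a₁,…,a_K) with all aᵢ > 1, the mode has j-th component (aⱼ − 1)/(Σaᵢ − K).
Here Σaᵢ = 94 and K = 4, so p_C = (18 − 1)/(94 − 4) = 17/90 ≈ 0.1889.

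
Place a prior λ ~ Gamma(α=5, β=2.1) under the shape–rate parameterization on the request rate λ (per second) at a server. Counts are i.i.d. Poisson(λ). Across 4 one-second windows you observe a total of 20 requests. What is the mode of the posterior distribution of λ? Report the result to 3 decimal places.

λ̂_MAP = 3.934

Σxᵢ = 20, n = 4.
Posterior ∝ λ^4e^(−2.1λ) · λ^20e^(−4λ) = λ^24e^(−6.1λ), i.e. Gamma(shape=25, rate=6.1).
The mode of a Gamma(a, b) with a ≥ 1 (shape–rate) is (a−1)/b = 24/6.1 ≈ 3.934.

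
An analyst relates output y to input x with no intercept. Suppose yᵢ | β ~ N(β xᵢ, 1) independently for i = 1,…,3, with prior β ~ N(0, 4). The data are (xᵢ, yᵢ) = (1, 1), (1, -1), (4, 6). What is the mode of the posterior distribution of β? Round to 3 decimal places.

log p(β | y) = −Σ(yᵢ − βxᵢ)²/(2·1) − β²/(2·4) + const.
Setting the derivative to zero: Σxᵢ(yᵢ − βxᵢ)/1 − β/4 = 0, so β = Σxᵢyᵢ / (Σxᵢ² + σ²/τ²).
Σxᵢyᵢ = 1·1 + 1·(-1) + 4·6 = 24; Σxᵢ² = 18; σ²/τ² = 0.25.
β̂_MAP = 24 / (18 + 0.25) = 24/18.25 ≈ 1.315.

β̂_MAP = 1.315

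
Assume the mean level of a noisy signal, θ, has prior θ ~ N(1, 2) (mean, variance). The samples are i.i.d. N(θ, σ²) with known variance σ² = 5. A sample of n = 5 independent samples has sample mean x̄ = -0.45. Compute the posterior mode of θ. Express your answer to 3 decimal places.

n = 5, x̄ = -0.45.
For a Normal prior and Normal likelihood with known variance, the posterior is Normal; its mode equals its mean, the precision-weighted average.
Prior precision 1/σ₀² = 1/2 = 0.5; data precision n/σ² = 5/5 = 1.
θ̂ = (0.5·1 + 1·(-0.45)) / (0.5 + 1) = 0.05/1.5 = 1/30 ≈ 0.033.

θ̂_MAP = 0.033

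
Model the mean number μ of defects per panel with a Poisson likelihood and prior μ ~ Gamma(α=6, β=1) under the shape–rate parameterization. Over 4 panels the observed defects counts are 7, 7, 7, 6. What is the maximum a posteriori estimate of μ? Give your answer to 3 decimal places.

μ̂_MAP = 6.400

Σxᵢ = 7+7+7+6 = 27, with n = 4.
Posterior ∝ μ^5e^(−1μ) · μ^27e^(−4μ) = μ^32e^(−5μ), i.e. Gamma(shape=33, rate=5).
The mode of a Gamma(a, b) with a ≥ 1 (shape–rate) is (a−1)/b = 32/5 ≈ 6.400.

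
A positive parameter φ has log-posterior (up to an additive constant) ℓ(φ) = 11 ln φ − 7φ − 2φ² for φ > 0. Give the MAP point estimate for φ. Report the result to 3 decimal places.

ℓ'(φ) = 11/φ − 7 − 4φ. Setting this to zero and multiplying by φ: 4φ² + 7φ − 11 = 0.
φ = (−7 + √(7² + 4·4·11)) / (2·4) = (−7 + √225) / 8 = (−7 + 15)/8 = 1.
ℓ''(φ) = −11/φ² − 4 < 0, confirming a maximum.

φ̂_MAP = 1.000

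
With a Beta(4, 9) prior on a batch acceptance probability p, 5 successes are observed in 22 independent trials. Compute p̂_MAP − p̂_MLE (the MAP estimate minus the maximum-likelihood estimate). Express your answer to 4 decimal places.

Posterior is Beta(9, 26); MAP = (9−1)/(35−2) = 8/33 ≈ 0.24242.
MLE ignores the prior: p̂_MLE = k/n = 5/22 ≈ 0.22727.
Difference = 8/33 − 5/22 = 1/66 ≈ 0.0152.

MAP − MLE = 0.0152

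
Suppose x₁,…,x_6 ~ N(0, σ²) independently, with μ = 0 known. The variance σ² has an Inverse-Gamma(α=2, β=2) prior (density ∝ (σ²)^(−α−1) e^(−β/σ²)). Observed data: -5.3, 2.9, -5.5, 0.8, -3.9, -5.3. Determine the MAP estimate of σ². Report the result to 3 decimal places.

σ̂²_MAP = 9.558

Sum of squared deviations about the known mean: SS = (-5.3−0)² + (2.9−0)² + (-5.5−0)² + (0.8−0)² + (-3.9−0)² + (-5.3−0)² = 110.69.
The Normal likelihood contributes (σ²)^(−n/2) exp(−SS/(2σ²)), so the posterior is Inverse-Gamma(α + n/2, β + SS/2) = Inverse-Gamma(5, 57.345).
The mode of Inverse-Gamma(a, b) is b/(a+1) = 57.345/6 ≈ 9.558.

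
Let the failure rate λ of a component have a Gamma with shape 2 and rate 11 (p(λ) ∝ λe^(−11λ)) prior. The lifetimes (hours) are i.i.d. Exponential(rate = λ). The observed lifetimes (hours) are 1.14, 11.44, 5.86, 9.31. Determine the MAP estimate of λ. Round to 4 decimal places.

λ̂_MAP = 0.1290

The Exponential(rate=λ) likelihood is ∝ λ^n e^(−λΣtᵢ). Here n = 4 and Σtᵢ = 1.14 + 11.44 + 5.86 + 9.31 = 27.75.
Posterior ∝ λe^(−11λ) · λ^4e^(−27.75λ) = λ^5e^(−38.75λ), i.e. Gamma(6, 38.75).
Mode = (a−1)/b = 5/38.75 ≈ 0.1290.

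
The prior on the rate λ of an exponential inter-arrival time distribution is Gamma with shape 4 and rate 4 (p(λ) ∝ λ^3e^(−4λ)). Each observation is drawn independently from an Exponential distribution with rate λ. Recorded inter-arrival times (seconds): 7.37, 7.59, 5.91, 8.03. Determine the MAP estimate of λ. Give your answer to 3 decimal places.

The Exponential(rate=λ) likelihood is ∝ λ^n e^(−λΣtᵢ). Here n = 4 and Σtᵢ = 7.37 + 7.59 + 5.91 + 8.03 = 28.90.
Posterior ∝ λ^3e^(−4λ) · λ^4e^(−28.90λ) = λ^7e^(−32.90λ), i.e. Gamma(8, 32.90).
Mode = (a−1)/b = 7/32.90 ≈ 0.213.

λ̂_MAP = 0.213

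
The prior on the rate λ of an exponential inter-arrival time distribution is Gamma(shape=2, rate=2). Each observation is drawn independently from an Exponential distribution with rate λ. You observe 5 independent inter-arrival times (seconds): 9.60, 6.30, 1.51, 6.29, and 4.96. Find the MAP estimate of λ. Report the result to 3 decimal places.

The Exponential(rate=λ) likelihood is ∝ λ^n e^(−λΣtᵢ). Here n = 5 and Σtᵢ = 9.60 + 6.30 + 1.51 + 6.29 + 4.96 = 28.66.
Posterior ∝ λe^(−2λ) · λ^5e^(−28.66λ) = λ^6e^(−30.66λ), i.e. Gamma(7, 30.66).
Mode = (a−1)/b = 6/30.66 ≈ 0.196.

λ̂_MAP = 0.196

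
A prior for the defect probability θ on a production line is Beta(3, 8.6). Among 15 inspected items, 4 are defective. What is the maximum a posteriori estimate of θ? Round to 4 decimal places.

Prior: Beta(3, 8.6).
Data: 4 successes in 15 trials. The binomial likelihood contributes θ^4(1−θ)^11, so the posterior is Beta(3+4, 8.6+11) = Beta(7, 19.6).
For Beta(a, b) with a, b > 1 the mode is (a−1)/(a+b−2) = 6/24.6 ≈ 0.2439.

θ̂_MAP = 0.2439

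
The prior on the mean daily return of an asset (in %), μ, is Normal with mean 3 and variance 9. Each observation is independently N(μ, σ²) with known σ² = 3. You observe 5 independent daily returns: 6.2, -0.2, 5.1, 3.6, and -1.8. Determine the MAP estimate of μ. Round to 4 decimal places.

n = 5; x̄ = (6.2 + (-0.2) + 5.1 + 3.6 + (-1.8))/5 = 12.9/5 = 2.58.
For a Normal prior and Normal likelihood with known variance, the posterior is Normal; its mode equals its mean, the precision-weighted average.
Prior precision 1/σ₀² = 1/9; data precision n/σ² = 5/3.
μ̂ = ((1/9)·3 + (5/3)·2.58) / (1/9 + 5/3) = (139/30)/(16/9) = 2.60625 ≈ 2.6063.

μ̂_MAP = 2.6063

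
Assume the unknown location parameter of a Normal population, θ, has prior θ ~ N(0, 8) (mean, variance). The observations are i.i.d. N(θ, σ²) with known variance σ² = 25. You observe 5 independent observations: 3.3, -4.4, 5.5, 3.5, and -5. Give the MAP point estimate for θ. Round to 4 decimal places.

θ̂_MAP = 0.3569

n = 5; x̄ = (3.3 + (-4.4) + 5.5 + 3.5 + (-5))/5 = 2.9/5 = 0.58.
For a Normal prior and Normal likelihood with known variance, the posterior is Normal; its mode equals its mean, the precision-weighted average.
Prior precision 1/σ₀² = 1/8 = 0.125; data precision n/σ² = 5/25 = 0.2.
θ̂ = (0.125·0 + 0.2·0.58) / (0.125 + 0.2) = 0.116/0.325 = 116/325 ≈ 0.3569.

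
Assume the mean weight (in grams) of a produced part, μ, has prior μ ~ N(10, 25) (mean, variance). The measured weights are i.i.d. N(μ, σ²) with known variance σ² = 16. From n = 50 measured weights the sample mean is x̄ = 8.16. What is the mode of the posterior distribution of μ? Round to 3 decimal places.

n = 50, x̄ = 8.16.
For a Normal prior and Normal likelihood with known variance, the posterior is Normal; its mode equals its mean, the precision-weighted average.
Prior precision 1/σ₀² = 1/25 = 0.04; data precision n/σ² = 50/16 = 3.125.
μ̂ = (0.04·10 + 3.125·8.16) / (0.04 + 3.125) = 25.9/3.165 = 5180/633 ≈ 8.183.

μ̂_MAP = 8.183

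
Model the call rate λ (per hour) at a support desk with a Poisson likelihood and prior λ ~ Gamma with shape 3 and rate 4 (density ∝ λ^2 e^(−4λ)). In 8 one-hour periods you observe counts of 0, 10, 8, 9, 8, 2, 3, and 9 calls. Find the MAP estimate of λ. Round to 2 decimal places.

λ̂_MAP = 4.25

Σxᵢ = 0+10+8+9+8+2+3+9 = 49, with n = 8.
Posterior ∝ λ^2e^(−4λ) · λ^49e^(−8λ) = λ^51e^(−12λ), i.e. Gamma(shape=52, rate=12).
The mode of a Gamma(a, b) with a ≥ 1 (shape–rate) is (a−1)/b = 51/12 ≈ 4.25.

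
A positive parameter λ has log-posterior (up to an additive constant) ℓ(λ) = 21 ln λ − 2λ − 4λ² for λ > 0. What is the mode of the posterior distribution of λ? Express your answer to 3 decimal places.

ℓ'(λ) = 21/λ − 2 − 8λ. Setting this to zero and multiplying by λ: 8λ² + 2λ − 21 = 0.
λ = (−2 + √(2² + 4·8·21)) / (2·8) = (−2 + √676) / 16 = (−2 + 26)/16 = 3/2.
ℓ''(λ) = −21/λ² − 8 < 0, confirming a maximum.

λ̂_MAP = 1.500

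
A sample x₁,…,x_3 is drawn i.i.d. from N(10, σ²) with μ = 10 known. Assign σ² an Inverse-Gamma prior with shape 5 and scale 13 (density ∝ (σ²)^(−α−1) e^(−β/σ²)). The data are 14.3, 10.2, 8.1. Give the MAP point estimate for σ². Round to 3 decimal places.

σ̂²_MAP = 3.209

Sum of squared deviations about the known mean: SS = (14.3−10)² + (10.2−10)² + (8.1−10)² = 22.14.
The Normal likelihood contributes (σ²)^(−n/2) exp(−SS/(2σ²)), so the posterior is Inverse-Gamma(α + n/2, β + SS/2) = Inverse-Gamma(6.5, 24.07).
The mode of Inverse-Gamma(a, b) is b/(a+1) = 24.07/7.5 ≈ 3.209.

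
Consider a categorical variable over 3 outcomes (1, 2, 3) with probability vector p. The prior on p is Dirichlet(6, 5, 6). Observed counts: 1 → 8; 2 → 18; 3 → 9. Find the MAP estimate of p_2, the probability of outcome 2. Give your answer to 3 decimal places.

MAP estimate: 0.449

The posterior is Dirichlet(αᵢ + nᵢ) = Dirichlet(14, 23, 15).
For a Dirichlet(a₁,…,a_K) with all aᵢ > 1, the mode has j-th component (aⱼ − 1)/(Σaᵢ − K).
Here Σaᵢ = 52 and K = 3, so p_2 = (23 − 1)/(52 − 3) = 22/49 ≈ 0.449.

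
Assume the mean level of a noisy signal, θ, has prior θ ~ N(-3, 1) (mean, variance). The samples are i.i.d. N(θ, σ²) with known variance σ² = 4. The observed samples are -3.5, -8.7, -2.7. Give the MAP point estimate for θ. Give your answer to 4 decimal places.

n = 3; x̄ = ((-3.5) + (-8.7) + (-2.7))/3 = -14.9/3 = -149/30 ≈ -4.9667.
For a Normal prior and Normal likelihood with known variance, the posterior is Normal; its mode equals its mean, the precision-weighted average.
Prior precision 1/σ₀² = 1/1 = 1; data precision n/σ² = 3/4 = 0.75.
θ̂ = (1·(-3) + 0.75·(-149/30)) / (1 + 0.75) = (-6.725)/1.75 = -269/70 ≈ -3.8429.

θ̂_MAP = -3.8429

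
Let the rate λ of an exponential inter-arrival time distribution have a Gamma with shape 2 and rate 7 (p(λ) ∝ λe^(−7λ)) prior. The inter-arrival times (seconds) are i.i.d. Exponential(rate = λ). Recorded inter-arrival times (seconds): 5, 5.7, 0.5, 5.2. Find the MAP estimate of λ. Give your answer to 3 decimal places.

λ̂_MAP = 0.214

The Exponential(rate=λ) likelihood is ∝ λ^n e^(−λΣtᵢ). Here n = 4 and Σtᵢ = 5 + 5.7 + 0.5 + 5.2 = 16.4.
Posterior ∝ λe^(−7λ) · λ^4e^(−16.4λ) = λ^5e^(−23.4λ), i.e. Gamma(6, 23.4).
Mode = (a−1)/b = 5/23.4 ≈ 0.214.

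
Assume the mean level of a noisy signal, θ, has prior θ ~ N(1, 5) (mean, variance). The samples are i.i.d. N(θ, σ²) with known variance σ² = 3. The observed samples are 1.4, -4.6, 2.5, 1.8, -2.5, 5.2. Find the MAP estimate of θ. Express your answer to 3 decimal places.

n = 6; x̄ = (1.4 + (-4.6) + 2.5 + 1.8 + (-2.5) + 5.2)/6 = 3.8/6 = 19/30 ≈ 0.6333.
For a Normal prior and Normal likelihood with known variance, the posterior is Normal; its mode equals its mean, the precision-weighted average.
Prior precision 1/σ₀² = 1/5 = 0.2; data precision n/σ² = 6/3 = 2.
θ̂ = (0.2·1 + 2·(19/30)) / (0.2 + 2) = (22/15)/2.2 = 2/3 ≈ 0.667.

θ̂_MAP = 0.667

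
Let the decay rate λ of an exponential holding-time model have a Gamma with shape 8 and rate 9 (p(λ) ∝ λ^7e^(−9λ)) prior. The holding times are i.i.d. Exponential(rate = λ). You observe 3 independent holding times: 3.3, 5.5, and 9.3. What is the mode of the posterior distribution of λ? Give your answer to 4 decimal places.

The Exponential(rate=λ) likelihood is ∝ λ^n e^(−λΣtᵢ). Here n = 3 and Σtᵢ = 3.3 + 5.5 + 9.3 = 18.1.
Posterior ∝ λ^7e^(−9λ) · λ^3e^(−18.1λ) = λ^10e^(−27.1λ), i.e. Gamma(11, 27.1).
Mode = (a−1)/b = 10/27.1 ≈ 0.3690.

λ̂_MAP = 0.3690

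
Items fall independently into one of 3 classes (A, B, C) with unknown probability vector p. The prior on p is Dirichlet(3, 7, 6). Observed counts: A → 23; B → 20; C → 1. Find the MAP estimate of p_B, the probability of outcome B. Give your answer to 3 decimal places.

MAP estimate of p_B = 0.456

The posterior is Dirichlet(αᵢ + nᵢ) = Dirichlet(26, 27, 7).
For a Dirichlet(a₁,…,a_K) with all aᵢ > 1, the mode has j-th component (aⱼ − 1)/(Σaᵢ − K).
Here Σaᵢ = 60 and K = 3, so p_B = (27 − 1)/(60 − 3) = 26/57 ≈ 0.456.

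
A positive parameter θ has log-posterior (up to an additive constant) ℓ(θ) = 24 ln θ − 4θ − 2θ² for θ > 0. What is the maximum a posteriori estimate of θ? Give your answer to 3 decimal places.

ℓ'(θ) = 24/θ − 4 − 4θ. Setting this to zero and multiplying by θ: 4θ² + 4θ − 24 = 0.
θ = (−4 + √(4² + 4·4·24)) / (2·4) = (−4 + √400) / 8 = (−4 + 20)/8 = 2.
ℓ''(θ) = −24/θ² − 4 < 0, confirming a maximum.

θ̂_MAP = 2.000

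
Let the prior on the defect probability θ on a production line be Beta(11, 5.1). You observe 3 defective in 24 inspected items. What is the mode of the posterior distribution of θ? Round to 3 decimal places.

Prior: Beta(11, 5.1).
Data: 3 successes in 24 trials. The binomial likelihood contributes θ^3(1−θ)^21, so the posterior is Beta(11+3, 5.1+21) = Beta(14, 26.1).
For Beta(a, b) with a, b > 1 the mode is (a−1)/(a+b−2) = 13/38.1 ≈ 0.341.

θ̂_MAP = 0.341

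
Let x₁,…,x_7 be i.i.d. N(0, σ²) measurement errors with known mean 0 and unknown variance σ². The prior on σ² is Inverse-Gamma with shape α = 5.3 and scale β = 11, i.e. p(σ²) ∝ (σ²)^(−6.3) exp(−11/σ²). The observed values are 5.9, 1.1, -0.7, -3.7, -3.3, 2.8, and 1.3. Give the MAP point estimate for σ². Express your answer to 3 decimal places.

Sum of squared deviations about the known mean: SS = (5.9−0)² + (1.1−0)² + (-0.7−0)² + (-3.7−0)² + (-3.3−0)² + (2.8−0)² + (1.3−0)² = 70.62.
The Normal likelihood contributes (σ²)^(−n/2) exp(−SS/(2σ²)), so the posterior is Inverse-Gamma(α + n/2, β + SS/2) = Inverse-Gamma(8.8, 46.31).
The mode of Inverse-Gamma(a, b) is b/(a+1) = 46.31/9.8 ≈ 4.726.

σ̂²_MAP = 4.726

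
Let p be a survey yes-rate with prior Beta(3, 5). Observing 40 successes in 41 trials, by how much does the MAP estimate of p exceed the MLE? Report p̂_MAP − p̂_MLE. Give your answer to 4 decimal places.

MAP − MLE = -0.0820

Posterior is Beta(43, 6); MAP = (43−1)/(49−2) = 42/47 ≈ 0.89362.
MLE ignores the prior: p̂_MLE = k/n = 40/41 ≈ 0.97561.
Difference = 42/47 − 40/41 = -158/1927 ≈ -0.0820.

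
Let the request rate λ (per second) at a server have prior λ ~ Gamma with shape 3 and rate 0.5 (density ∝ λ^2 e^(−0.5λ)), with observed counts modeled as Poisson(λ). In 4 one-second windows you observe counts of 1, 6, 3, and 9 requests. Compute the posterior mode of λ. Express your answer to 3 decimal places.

Σxᵢ = 1+6+3+9 = 19, with n = 4.
Posterior ∝ λ^2e^(−0.5λ) · λ^19e^(−4λ) = λ^21e^(−4.5λ), i.e. Gamma(shape=22, rate=4.5).
The mode of a Gamma(a, b) with a ≥ 1 (shape–rate) is (a−1)/b = 21/4.5 ≈ 4.667.

λ̂_MAP = 4.667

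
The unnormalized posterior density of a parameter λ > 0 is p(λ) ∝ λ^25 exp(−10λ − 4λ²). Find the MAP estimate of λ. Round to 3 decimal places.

ℓ'(λ) = 25/λ − 10 − 8λ. Setting this to zero and multiplying by λ: 8λ² + 10λ − 25 = 0.
λ = (−10 + √(10² + 4·8·25)) / (2·8) = (−10 + √900) / 16 = (−10 + 30)/16 = 5/4.
ℓ''(λ) = −25/λ² − 8 < 0, confirming a maximum.

λ̂_MAP = 1.250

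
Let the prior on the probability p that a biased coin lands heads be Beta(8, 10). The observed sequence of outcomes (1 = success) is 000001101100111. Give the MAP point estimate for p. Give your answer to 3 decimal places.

Prior: Beta(8, 10).
Data: 7 successes in 15 trials (from the sequence). The binomial likelihood contributes p^7(1−p)^8, so the posterior is Beta(8+7, 10+8) = Beta(15, 18).
For Beta(a, b) with a, b > 1 the mode is (a−1)/(a+b−2) = 14/31 ≈ 0.452.

p̂_MAP = 0.452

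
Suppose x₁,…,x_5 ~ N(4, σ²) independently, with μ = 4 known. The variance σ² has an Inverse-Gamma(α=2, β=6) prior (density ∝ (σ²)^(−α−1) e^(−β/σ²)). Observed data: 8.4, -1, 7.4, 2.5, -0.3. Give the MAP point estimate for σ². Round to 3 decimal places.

Sum of squared deviations about the known mean: SS = (8.4−4)² + (-1−4)² + (7.4−4)² + (2.5−4)² + (-0.3−4)² = 76.66.
The Normal likelihood contributes (σ²)^(−n/2) exp(−SS/(2σ²)), so the posterior is Inverse-Gamma(α + n/2, β + SS/2) = Inverse-Gamma(4.5, 44.33).
The mode of Inverse-Gamma(a, b) is b/(a+1) = 44.33/5.5 ≈ 8.060.

σ̂²_MAP = 8.060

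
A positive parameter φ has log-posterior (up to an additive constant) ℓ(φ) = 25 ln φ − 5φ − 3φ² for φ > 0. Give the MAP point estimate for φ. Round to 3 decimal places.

ℓ'(φ) = 25/φ − 5 − 6φ. Setting this to zero and multiplying by φ: 6φ² + 5φ − 25 = 0.
φ = (−5 + √(5² + 4·6·25)) / (2·6) = (−5 + √625) / 12 = (−5 + 25)/12 = 5/3.
ℓ''(φ) = −25/φ² − 6 < 0, confirming a maximum.

φ̂_MAP = 1.667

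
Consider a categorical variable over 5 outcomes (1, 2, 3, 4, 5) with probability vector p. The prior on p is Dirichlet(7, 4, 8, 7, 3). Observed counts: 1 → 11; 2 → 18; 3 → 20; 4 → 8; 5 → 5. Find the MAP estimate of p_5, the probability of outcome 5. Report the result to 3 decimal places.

The posterior is Dirichlet(αᵢ + nᵢ) = Dirichlet(18, 22, 28, 15, 8).
For a Dirichlet(a₁,…,a_K) with all aᵢ > 1, the mode has j-th component (aⱼ − 1)/(Σaᵢ − K).
Here Σaᵢ = 91 and K = 5, so p_5 = (8 − 1)/(91 − 5) = 7/86 ≈ 0.081.

MAP estimate: 0.081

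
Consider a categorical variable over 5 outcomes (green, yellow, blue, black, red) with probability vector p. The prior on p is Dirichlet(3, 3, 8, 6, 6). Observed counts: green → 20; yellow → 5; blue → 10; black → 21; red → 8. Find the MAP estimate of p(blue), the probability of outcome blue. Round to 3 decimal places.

MAP estimate of p(blue) = 0.200

The posterior is Dirichlet(αᵢ + nᵢ) = Dirichlet(23, 8, 18, 27, 14).
For a Dirichlet(a₁,…,a_K) with all aᵢ > 1, the mode has j-th component (aⱼ − 1)/(Σaᵢ − K).
Here Σaᵢ = 90 and K = 5, so p(blue) = (18 − 1)/(90 − 5) = 17/85 ≈ 0.200.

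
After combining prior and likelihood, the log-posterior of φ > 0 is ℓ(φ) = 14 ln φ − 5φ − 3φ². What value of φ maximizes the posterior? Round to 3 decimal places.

φ̂_MAP = 1.167

ℓ'(φ) = 14/φ − 5 − 6φ. Setting this to zero and multiplying by φ: 6φ² + 5φ − 14 = 0.
φ = (−5 + √(5² + 4·6·14)) / (2·6) = (−5 + √361) / 12 = (−5 + 19)/12 = 7/6.
ℓ''(φ) = −14/φ² − 6 < 0, confirming a maximum.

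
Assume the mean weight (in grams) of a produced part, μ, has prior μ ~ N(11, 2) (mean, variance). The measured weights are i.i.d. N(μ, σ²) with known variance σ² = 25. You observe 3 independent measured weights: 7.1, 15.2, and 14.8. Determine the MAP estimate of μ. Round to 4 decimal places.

μ̂_MAP = 11.2645

n = 3; x̄ = (7.1 + 15.2 + 14.8)/3 = 37.1/3 = 371/30 ≈ 12.3667.
For a Normal prior and Normal likelihood with known variance, the posterior is Normal; its mode equals its mean, the precision-weighted average.
Prior precision 1/σ₀² = 1/2 = 0.5; data precision n/σ² = 3/25 = 0.12.
μ̂ = (0.5·11 + 0.12·(371/30)) / (0.5 + 0.12) = 6.984/0.62 = 1746/155 ≈ 11.2645.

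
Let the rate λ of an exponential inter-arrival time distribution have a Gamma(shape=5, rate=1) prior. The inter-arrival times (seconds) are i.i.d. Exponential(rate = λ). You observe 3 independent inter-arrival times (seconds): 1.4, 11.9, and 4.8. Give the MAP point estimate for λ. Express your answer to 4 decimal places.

λ̂_MAP = 0.3665

The Exponential(rate=λ) likelihood is ∝ λ^n e^(−λΣtᵢ). Here n = 3 and Σtᵢ = 1.4 + 11.9 + 4.8 = 18.1.
Posterior ∝ λ^4e^(−1λ) · λ^3e^(−18.1λ) = λ^7e^(−19.1λ), i.e. Gamma(8, 19.1).
Mode = (a−1)/b = 7/19.1 ≈ 0.3665.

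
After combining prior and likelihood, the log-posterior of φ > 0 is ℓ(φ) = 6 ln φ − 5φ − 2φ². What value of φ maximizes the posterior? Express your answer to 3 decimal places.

ℓ'(φ) = 6/φ − 5 − 4φ. Setting this to zero and multiplying by φ: 4φ² + 5φ − 6 = 0.
φ = (−5 + √(5² + 4·4·6)) / (2·4) = (−5 + √121) / 8 = (−5 + 11)/8 = 3/4.
ℓ''(φ) = −6/φ² − 4 < 0, confirming a maximum.

φ̂_MAP = 0.750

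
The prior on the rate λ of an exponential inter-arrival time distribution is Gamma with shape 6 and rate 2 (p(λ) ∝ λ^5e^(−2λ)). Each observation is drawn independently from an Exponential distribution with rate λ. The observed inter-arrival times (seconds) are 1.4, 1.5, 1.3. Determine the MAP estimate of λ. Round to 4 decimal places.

The Exponential(rate=λ) likelihood is ∝ λ^n e^(−λΣtᵢ). Here n = 3 and Σtᵢ = 1.4 + 1.5 + 1.3 = 4.2.
Posterior ∝ λ^5e^(−2λ) · λ^3e^(−4.2λ) = λ^8e^(−6.2λ), i.e. Gamma(9, 6.2).
Mode = (a−1)/b = 8/6.2 ≈ 1.2903.

λ̂_MAP = 1.2903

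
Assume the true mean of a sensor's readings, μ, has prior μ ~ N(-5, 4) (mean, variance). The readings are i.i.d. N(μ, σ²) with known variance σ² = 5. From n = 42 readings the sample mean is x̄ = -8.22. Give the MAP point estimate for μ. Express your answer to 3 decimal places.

μ̂_MAP = -8.127

n = 42, x̄ = -8.22.
For a Normal prior and Normal likelihood with known variance, the posterior is Normal; its mode equals its mean, the precision-weighted average.
Prior precision 1/σ₀² = 1/4 = 0.25; data precision n/σ² = 42/5 = 8.4.
μ̂ = (0.25·(-5) + 8.4·(-8.22)) / (0.25 + 8.4) = (-70.298)/8.65 = -35149/4325 ≈ -8.127.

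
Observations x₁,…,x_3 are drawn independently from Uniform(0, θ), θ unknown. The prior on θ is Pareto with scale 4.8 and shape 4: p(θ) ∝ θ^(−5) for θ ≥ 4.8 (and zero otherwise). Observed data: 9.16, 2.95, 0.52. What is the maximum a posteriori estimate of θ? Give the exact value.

The Uniform(0, θ) likelihood is θ^(−n) for θ ≥ max(xᵢ), zero otherwise. Here max(xᵢ) = 9.16.
Posterior ∝ θ^(−5) · θ^(−3) = θ^(−8) on θ ≥ max(4.8, 9.16) = 9.16.
This density is strictly decreasing in θ, so the posterior mode lies at the lower boundary of the support.

θ̂_MAP = 9.16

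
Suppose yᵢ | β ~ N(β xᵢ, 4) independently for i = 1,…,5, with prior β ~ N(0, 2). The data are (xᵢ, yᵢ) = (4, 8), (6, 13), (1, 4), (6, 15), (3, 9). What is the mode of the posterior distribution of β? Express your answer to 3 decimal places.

β̂_MAP = 2.310

log p(β | y) = −Σ(yᵢ − βxᵢ)²/(2·4) − β²/(2·2) + const.
Setting the derivative to zero: Σxᵢ(yᵢ − βxᵢ)/4 − β/2 = 0, so β = Σxᵢyᵢ / (Σxᵢ² + σ²/τ²).
Σxᵢyᵢ = 4·8 + 6·13 + 1·4 + 6·15 + 3·9 = 231; Σxᵢ² = 98; σ²/τ² = 2.
β̂_MAP = 231 / (98 + 2) = 231/100 ≈ 2.310.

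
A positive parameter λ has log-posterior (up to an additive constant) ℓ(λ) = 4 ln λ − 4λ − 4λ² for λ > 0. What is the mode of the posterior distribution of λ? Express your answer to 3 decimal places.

ℓ'(λ) = 4/λ − 4 − 8λ. Setting this to zero and multiplying by λ: 8λ² + 4λ − 4 = 0.
λ = (−4 + √(4² + 4·8·4)) / (2·8) = (−4 + √144) / 16 = (−4 + 12)/16 = 1/2.
ℓ''(λ) = −4/λ² − 8 < 0, confirming a maximum.

λ̂_MAP = 0.500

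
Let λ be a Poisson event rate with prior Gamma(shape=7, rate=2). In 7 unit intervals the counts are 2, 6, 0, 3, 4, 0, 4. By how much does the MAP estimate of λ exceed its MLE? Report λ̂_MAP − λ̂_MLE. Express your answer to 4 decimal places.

Σxᵢ = 19. Posterior is Gamma(26, 9); MAP = (26−1)/9 = 25/9 ≈ 2.77778.
MLE = x̄ = 19/7 ≈ 2.71429.
Difference = 25/9 − 19/7 = 4/63 ≈ 0.0635.

MAP − MLE = 0.0635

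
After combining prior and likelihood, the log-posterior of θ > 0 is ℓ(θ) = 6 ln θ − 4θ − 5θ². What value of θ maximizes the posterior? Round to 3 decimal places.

θ̂_MAP = 0.600

ℓ'(θ) = 6/θ − 4 − 10θ. Setting this to zero and multiplying by θ: 10θ² + 4θ − 6 = 0.
θ = (−4 + √(4² + 4·10·6)) / (2·10) = (−4 + √256) / 20 = (−4 + 16)/20 = 3/5.
ℓ''(θ) = −6/θ² − 10 < 0, confirming a maximum.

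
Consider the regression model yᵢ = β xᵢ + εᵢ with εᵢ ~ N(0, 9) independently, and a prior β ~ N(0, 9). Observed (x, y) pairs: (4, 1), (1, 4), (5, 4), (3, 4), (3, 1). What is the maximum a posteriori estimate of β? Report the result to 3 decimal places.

β̂_MAP = 0.705

log p(β | y) = −Σ(yᵢ − βxᵢ)²/(2·9) − β²/(2·9) + const.
Setting the derivative to zero: Σxᵢ(yᵢ − βxᵢ)/9 − β/9 = 0, so β = Σxᵢyᵢ / (Σxᵢ² + σ²/τ²).
Σxᵢyᵢ = 4·1 + 1·4 + 5·4 + 3·4 + 3·1 = 43; Σxᵢ² = 60; σ²/τ² = 1.
β̂_MAP = 43 / (60 + 1) = 43/61 ≈ 0.705.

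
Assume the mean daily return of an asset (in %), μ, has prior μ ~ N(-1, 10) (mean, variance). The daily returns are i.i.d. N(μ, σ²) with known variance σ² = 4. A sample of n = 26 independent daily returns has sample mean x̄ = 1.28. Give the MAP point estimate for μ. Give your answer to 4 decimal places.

n = 26, x̄ = 1.28.
For a Normal prior and Normal likelihood with known variance, the posterior is Normal; its mode equals its mean, the precision-weighted average.
Prior precision 1/σ₀² = 1/10 = 0.1; data precision n/σ² = 26/4 = 6.5.
μ̂ = (0.1·(-1) + 6.5·1.28) / (0.1 + 6.5) = 8.22/6.6 = 137/110 ≈ 1.2455.

μ̂_MAP = 1.2455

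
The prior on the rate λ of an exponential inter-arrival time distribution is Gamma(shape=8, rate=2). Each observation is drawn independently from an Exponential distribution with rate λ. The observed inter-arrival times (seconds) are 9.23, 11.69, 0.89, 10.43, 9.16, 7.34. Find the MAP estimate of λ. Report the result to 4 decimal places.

λ̂_MAP = 0.2562

The Exponential(rate=λ) likelihood is ∝ λ^n e^(−λΣtᵢ). Here n = 6 and Σtᵢ = 9.23 + 11.69 + 0.89 + 10.43 + 9.16 + 7.34 = 48.74.
Posterior ∝ λ^7e^(−2λ) · λ^6e^(−48.74λ) = λ^13e^(−50.74λ), i.e. Gamma(14, 50.74).
Mode = (a−1)/b = 13/50.74 ≈ 0.2562.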